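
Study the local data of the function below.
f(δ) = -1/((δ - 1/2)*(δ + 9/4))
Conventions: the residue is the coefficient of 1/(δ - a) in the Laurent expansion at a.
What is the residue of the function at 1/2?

The residue is -4/11.

At the order-1 pole 1/2 set g(δ) = (δ - (1/2))*f(δ) = -1/(δ + 9/4).
Simple pole: residue = g(a) at a = 1/2, which is -4/11.


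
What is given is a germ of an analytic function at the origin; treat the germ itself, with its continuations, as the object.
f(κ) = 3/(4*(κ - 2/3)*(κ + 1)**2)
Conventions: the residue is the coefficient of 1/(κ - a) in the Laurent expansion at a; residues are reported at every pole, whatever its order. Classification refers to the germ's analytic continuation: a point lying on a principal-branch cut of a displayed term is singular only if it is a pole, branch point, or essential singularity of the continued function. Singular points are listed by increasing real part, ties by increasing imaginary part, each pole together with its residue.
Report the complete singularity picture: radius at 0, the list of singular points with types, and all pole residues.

Radius of convergence at 0: 2/3.
At -1: a pole of order 2; residue -27/100.
At 2/3: a pole of order 1; residue 27/100.

Denominator factor (κ - 2/3): pole of order 1 at 2/3, modulus 2/3.
Denominator factor (κ + 1)^2: pole of order 2 at -1, modulus 1.
The radius of convergence is the smallest modulus among the singular points: 2/3.
At the order-2 pole -1 set g(κ) = (κ - (-1))^2*f(κ) = 3/(4*(κ - 2/3)).
Order-2 pole: residue = g'(a); g'(-1) = -27/100, so the residue is -27/100.
At the order-1 pole 2/3 set g(κ) = (κ - (2/3))*f(κ) = 3/(4*(κ + 1)**2).
Simple pole: residue = g(a) at a = 2/3, which is 27/100.
List the singular points by increasing real part (a conjugate pair: the negative imaginary part first).


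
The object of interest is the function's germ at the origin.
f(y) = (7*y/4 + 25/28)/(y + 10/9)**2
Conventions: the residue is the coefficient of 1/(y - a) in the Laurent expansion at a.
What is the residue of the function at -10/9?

The residue is 7/4.

At the order-2 pole -10/9 set g(y) = (y - (-10/9))^2*f(y) = 7*y/4 + 25/28.
Order-2 pole: residue = g'(a); g'(-10/9) = 7/4, so the residue is 7/4.


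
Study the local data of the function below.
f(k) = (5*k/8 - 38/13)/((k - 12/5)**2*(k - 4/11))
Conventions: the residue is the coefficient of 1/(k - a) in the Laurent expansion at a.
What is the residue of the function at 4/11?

At the order-1 pole 4/11 set g(k) = (k - (4/11))*f(k) = (5*k/8 - 38/13)/(k - 12/5)**2.
Simple pole: residue = g(a) at a = 4/11, which is -212025/326144.

The residue is -212025/326144.


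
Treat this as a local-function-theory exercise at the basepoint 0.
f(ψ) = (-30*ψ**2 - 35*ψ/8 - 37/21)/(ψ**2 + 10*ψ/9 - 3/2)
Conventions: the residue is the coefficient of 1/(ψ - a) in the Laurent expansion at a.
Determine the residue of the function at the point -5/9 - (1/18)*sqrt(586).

The residue is 695/48 + (95029/98448)*sqrt(586).

The factor ψ**2 + 10*ψ/9 - 3/2 splits as (ψ - a)(ψ - a') with a = -5/9 - (1/18)*sqrt(586), a' = -5/9 + (1/18)*sqrt(586). At the order-1 pole a set g(ψ) = (ψ - a)*f(ψ) = [-30*ψ**2 - 35*ψ/8 - 37/21] / (ψ - a').
Simple pole: residue = g(a) at a = -5/9 - (1/18)*sqrt(586), which is 695/48 + (95029/98448)*sqrt(586).


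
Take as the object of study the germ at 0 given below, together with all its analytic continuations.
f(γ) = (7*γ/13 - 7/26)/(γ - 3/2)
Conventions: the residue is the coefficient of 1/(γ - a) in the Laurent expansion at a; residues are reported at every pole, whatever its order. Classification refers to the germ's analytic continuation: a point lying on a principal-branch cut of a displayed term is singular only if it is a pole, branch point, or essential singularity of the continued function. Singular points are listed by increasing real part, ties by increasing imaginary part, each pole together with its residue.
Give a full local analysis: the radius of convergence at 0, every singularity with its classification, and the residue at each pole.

Radius of convergence at 0: 3/2.
At 3/2: a pole of order 1; residue 7/13.

Denominator factor (γ - 3/2): pole of order 1 at 3/2, modulus 3/2.
The radius of convergence is the smallest modulus among the singular points: 3/2.
At the order-1 pole 3/2 set g(γ) = (γ - (3/2))*f(γ) = 7*γ/13 - 7/26.
Simple pole: residue = g(a) at a = 3/2, which is 7/13.


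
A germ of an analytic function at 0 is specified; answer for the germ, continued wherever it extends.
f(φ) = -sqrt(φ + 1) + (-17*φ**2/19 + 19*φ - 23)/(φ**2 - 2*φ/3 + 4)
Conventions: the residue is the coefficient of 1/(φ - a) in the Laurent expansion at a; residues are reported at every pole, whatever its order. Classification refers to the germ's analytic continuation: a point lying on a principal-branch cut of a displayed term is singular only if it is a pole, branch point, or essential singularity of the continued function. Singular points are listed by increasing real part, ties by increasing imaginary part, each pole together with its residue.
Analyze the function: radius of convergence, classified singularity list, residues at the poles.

Denominator factor (φ**2 - 2*φ/3 + 4): discriminant -140/9, complex-conjugate roots (1/3) + ((1/3)*sqrt(35))*i and (1/3) - ((1/3)*sqrt(35))*i; poles of order 1, moduli 2 and 2.
Branch term (-1)*sqrt(1 - φ/(-1)): its argument vanishes at φ = -1, a square-root branch point, modulus 1.
The radius of convergence is the smallest modulus among the singular points: 1.
The branch term is analytic at (1/3) - ((1/3)*sqrt(35))*i and contributes nothing to the residue; only the rational part matters.
The factor φ**2 - 2*φ/3 + 4 splits as (φ - a)(φ - a') with a = (1/3) - ((1/3)*sqrt(35))*i, a' = (1/3) + ((1/3)*sqrt(35))*i. At the order-1 pole a set g(φ) = (φ - a)*(rational part) = [-17*φ**2/19 + 19*φ - 23] / (φ - a').
Simple pole: residue = g(a) at a = (1/3) - ((1/3)*sqrt(35))*i, which is (1049/114) - ((1136/1995)*sqrt(35))*i.
The branch term is analytic at (1/3) + ((1/3)*sqrt(35))*i and contributes nothing to the residue; only the rational part matters.
The factor φ**2 - 2*φ/3 + 4 splits as (φ - a)(φ - a') with a = (1/3) + ((1/3)*sqrt(35))*i, a' = (1/3) - ((1/3)*sqrt(35))*i. At the order-1 pole a set g(φ) = (φ - a)*(rational part) = [-17*φ**2/19 + 19*φ - 23] / (φ - a').
Simple pole: residue = g(a) at a = (1/3) + ((1/3)*sqrt(35))*i, which is (1049/114) + ((1136/1995)*sqrt(35))*i.
List the singular points by increasing real part (a conjugate pair: the negative imaginary part first).

Radius of convergence at 0: 1.
At -1: an algebraic (square-root) branch point.
At (1/3) - ((1/3)*sqrt(35))*i: a pole of order 1; residue (1049/114) - ((1136/1995)*sqrt(35))*i.
At (1/3) + ((1/3)*sqrt(35))*i: a pole of order 1; residue (1049/114) + ((1136/1995)*sqrt(35))*i.


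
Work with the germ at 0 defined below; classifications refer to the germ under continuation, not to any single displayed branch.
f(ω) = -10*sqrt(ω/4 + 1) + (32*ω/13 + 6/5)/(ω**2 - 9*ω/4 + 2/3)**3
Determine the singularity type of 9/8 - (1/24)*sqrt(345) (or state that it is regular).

The point is a pole of order 3.

The denominator factor ω**2 - 9*ω/4 + 2/3 vanishes at 9/8 - (1/24)*sqrt(345) and appears to the power 3; the numerator there equals 258/65 - (4/39)*sqrt(345), nonzero, and no other factor vanishes.
The branch terms are analytic at this point.
Hence a pole whose order is the multiplicity, 3.


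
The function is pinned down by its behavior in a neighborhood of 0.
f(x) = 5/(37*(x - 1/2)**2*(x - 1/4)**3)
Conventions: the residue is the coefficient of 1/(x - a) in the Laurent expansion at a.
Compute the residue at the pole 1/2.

At the order-2 pole 1/2 set g(x) = (x - (1/2))^2*f(x) = 5/(37*(x - 1/4)**3).
Order-2 pole: residue = g'(a); g'(1/2) = -3840/37, so the residue is -3840/37.

The residue is -3840/37.


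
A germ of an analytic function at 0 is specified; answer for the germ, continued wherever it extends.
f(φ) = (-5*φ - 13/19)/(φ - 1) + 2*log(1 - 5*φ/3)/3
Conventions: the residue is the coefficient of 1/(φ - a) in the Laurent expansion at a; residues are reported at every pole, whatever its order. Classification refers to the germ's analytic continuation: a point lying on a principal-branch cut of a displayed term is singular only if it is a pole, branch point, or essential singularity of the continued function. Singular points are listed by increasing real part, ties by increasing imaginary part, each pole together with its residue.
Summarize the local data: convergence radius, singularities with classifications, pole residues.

Radius of convergence at 0: 3/5.
At 3/5: a logarithmic branch point.
At 1: a pole of order 1; residue -108/19.

Denominator factor (φ - 1): pole of order 1 at 1, modulus 1.
Branch term (2/3)*log(1 - φ/(3/5)): its argument vanishes at φ = 3/5, a logarithmic branch point, modulus 3/5.
The radius of convergence is the smallest modulus among the singular points: 3/5.
The branch term is analytic at 1 and contributes nothing to the residue; only the rational part matters.
At the order-1 pole 1 set g(φ) = (φ - (1))*(rational part) = -5*φ - 13/19.
Simple pole: residue = g(a) at a = 1, which is -108/19.
List the singular points by increasing real part (a conjugate pair: the negative imaginary part first).


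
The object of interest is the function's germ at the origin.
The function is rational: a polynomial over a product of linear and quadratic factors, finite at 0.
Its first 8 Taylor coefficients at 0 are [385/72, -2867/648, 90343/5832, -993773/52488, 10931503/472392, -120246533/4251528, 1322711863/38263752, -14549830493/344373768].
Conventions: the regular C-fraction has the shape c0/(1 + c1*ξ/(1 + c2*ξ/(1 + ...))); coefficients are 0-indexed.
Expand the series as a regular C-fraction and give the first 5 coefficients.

The regular C-fraction coefficients are [385/72, 2867/3465, 2951374/1103795, -12625885965/4230794629, 1040721/1475687].

Taylor coefficients (read off): a_0 = 385/72, a_1 = -2867/648, a_2 = 90343/5832, a_3 = -993773/52488, a_4 = 10931503/472392.
c0 = a_0 = 385/72. Peel one level at a time: if S = 1 + c*ξ/S' with S'(0) = 1, then c is the ξ-coefficient of S and S' = c*ξ/(S - 1).
S_1 = c0/f = 1 + (2867/3465)*ξ + (-2951374/1334025)*ξ^2 + ...; c1 = 2867/3465.
S_2 = c1*ξ/(S_1 - 1) = 1 + (2951374/1103795)*ξ + (65589018/8219689)*ξ^2 + ...; c2 = 2951374/1103795.
S_3 = c2*ξ/(S_2 - 1) = 1 + (-12625885965/4230794629)*ξ + (4583196605295/2177652121969)*ξ^2 + ...; c3 = -12625885965/4230794629.
S_4 = c3*ξ/(S_3 - 1) = 1 + (1040721/1475687)*ξ + ...; c4 = 1040721/1475687.


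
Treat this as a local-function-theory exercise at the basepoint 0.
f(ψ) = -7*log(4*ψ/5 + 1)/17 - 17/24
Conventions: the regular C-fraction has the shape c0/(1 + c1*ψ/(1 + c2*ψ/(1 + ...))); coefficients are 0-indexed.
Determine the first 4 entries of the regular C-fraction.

The regular C-fraction coefficients are [-17/24, -672/1445, 250/289, 578/9375].

Taylor coefficients (expand at 0): a_0 = -17/24, a_1 = -28/85, a_2 = 56/425, a_3 = -448/6375.
c0 = a_0 = -17/24. Peel one level at a time: if S = 1 + c*ψ/S' with S'(0) = 1, then c is the ψ-coefficient of S and S' = c*ψ/(S - 1).
S_1 = c0/f = 1 + (-672/1445)*ψ + (33600/83521)*ψ^2 + ...; c1 = -672/1445.
S_2 = c1*ψ/(S_1 - 1) = 1 + (250/289)*ψ + (-4/75)*ψ^2 + ...; c2 = 250/289.
S_3 = c2*ψ/(S_2 - 1) = 1 + (578/9375)*ψ + ...; c3 = 578/9375.


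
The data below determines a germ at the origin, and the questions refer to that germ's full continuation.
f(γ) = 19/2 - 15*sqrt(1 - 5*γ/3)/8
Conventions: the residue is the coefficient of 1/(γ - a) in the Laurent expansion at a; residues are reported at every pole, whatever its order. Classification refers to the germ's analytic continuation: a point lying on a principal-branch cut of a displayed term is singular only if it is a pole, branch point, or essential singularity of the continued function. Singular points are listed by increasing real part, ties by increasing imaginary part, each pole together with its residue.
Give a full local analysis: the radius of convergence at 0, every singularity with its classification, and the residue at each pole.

Radius of convergence at 0: 3/5.
At 3/5: an algebraic (square-root) branch point.

Branch term (-15/8)*sqrt(1 - γ/(3/5)): its argument vanishes at γ = 3/5, a square-root branch point, modulus 3/5.
The radius of convergence is the smallest modulus among the singular points: 3/5.


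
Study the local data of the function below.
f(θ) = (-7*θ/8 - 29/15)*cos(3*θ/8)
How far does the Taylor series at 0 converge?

The radius of convergence is infinite.

The factor cos(3*θ/8) is entire and contributes no finite singular point.
The polynomial part has no poles.
No finite singular points: the Taylor series at 0 converges everywhere.


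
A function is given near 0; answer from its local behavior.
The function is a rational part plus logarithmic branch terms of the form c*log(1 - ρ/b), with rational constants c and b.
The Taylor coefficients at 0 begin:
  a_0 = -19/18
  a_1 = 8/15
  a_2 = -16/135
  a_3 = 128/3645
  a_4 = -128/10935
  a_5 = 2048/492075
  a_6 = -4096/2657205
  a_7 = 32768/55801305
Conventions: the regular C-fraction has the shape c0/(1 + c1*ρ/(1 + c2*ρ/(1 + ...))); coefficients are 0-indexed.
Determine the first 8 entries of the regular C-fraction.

Taylor coefficients (read off): a_0 = -19/18, a_1 = 8/15, a_2 = -16/135, a_3 = 128/3645, a_4 = -128/10935, a_5 = 2048/492075, a_6 = -4096/2657205, a_7 = 32768/55801305.
c0 = a_0 = -19/18. Peel one level at a time: if S = 1 + c*ρ/S' with S'(0) = 1, then c is the ρ-coefficient of S and S' = c*ρ/(S - 1).
S_1 = c0/f = 1 + (48/95)*ρ + (3872/27075)*ρ^2 + ...; c1 = 48/95.
S_2 = c1*ρ/(S_1 - 1) = 1 + (-242/855)*ρ + (-4/243)*ρ^2 + ...; c2 = -242/855.
S_3 = c2*ρ/(S_2 - 1) = 1 + (-190/3267)*ρ + (174040/10673289)*ρ^2 + ...; c3 = -190/3267.
S_4 = c3*ρ/(S_3 - 1) = 1 + (916/3267)*ρ + (-16/1215)*ρ^2 + ...; c4 = 916/3267.
S_5 = c4*ρ/(S_4 - 1) = 1 + (484/10305)*ρ + (-291368/35397675)*ρ^2 + ...; c5 = 484/10305.
S_6 = c5*ρ/(S_5 - 1) = 1 + (602/3435)*ρ + (-4/315)*ρ^2 + ...; c6 = 602/3435.
S_7 = c6*ρ/(S_6 - 1) = 1 + (458/6321)*ρ + ...; c7 = 458/6321.

The regular C-fraction coefficients are [-19/18, 48/95, -242/855, -190/3267, 916/3267, 484/10305, 602/3435, 458/6321].


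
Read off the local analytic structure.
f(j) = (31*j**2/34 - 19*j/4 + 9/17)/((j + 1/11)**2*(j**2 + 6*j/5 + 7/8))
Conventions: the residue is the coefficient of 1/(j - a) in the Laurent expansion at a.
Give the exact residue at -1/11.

At the order-2 pole -1/11 set g(j) = (j - (-1/11))^2*f(j) = (31*j**2/34 - 19*j/4 + 9/17)/(j**2 + 6*j/5 + 7/8).
Order-2 pole: residue = g'(a); g'(-1/11) = -636119990/79560051, so the residue is -636119990/79560051.

The residue is -636119990/79560051.


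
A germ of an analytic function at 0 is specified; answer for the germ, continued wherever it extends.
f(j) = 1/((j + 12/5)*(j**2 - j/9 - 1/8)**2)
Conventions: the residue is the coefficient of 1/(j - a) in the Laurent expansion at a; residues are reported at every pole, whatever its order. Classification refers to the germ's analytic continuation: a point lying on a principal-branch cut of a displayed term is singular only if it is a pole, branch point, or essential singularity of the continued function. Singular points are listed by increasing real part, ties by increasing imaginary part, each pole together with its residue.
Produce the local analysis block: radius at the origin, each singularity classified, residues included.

Radius of convergence at 0: -1/18 + (1/36)*sqrt(166).
At -12/5: a pole of order 1; residue 360000/12538681.
At 1/18 - (1/36)*sqrt(166): a pole of order 2; residue -180000/12538681 + (14552637840/86378973409)*sqrt(166).
At 1/18 + (1/36)*sqrt(166): a pole of order 2; residue -180000/12538681 - (14552637840/86378973409)*sqrt(166).


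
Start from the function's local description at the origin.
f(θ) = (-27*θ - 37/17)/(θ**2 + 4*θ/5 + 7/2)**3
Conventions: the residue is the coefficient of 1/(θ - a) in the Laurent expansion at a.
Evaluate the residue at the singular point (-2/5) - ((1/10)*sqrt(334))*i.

The factor θ**2 + 4*θ/5 + 7/2 splits as (θ - a)(θ - a') with a = (-2/5) - ((1/10)*sqrt(334))*i, a' = (-2/5) + ((1/10)*sqrt(334))*i. At the order-3 pole a set g(θ) = (θ - a)^3*f(θ) = [-27*θ - 37/17] / (θ - a')^3.
Order-3 pole: residue = g''(a)/2; g''((-2/5) - ((1/10)*sqrt(334))*i) = ((1374375/158353742)*sqrt(334))*i, so the residue is ((1374375/316707484)*sqrt(334))*i.

The residue is ((1374375/316707484)*sqrt(334))*i.


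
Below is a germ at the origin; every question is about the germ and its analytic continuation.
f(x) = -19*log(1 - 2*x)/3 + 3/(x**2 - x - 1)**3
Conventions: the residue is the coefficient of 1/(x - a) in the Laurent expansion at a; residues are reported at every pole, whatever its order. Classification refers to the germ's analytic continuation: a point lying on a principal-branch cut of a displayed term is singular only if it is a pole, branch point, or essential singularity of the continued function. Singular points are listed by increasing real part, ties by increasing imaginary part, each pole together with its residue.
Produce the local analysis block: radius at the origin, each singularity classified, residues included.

Denominator factor (x**2 - x - 1)^3: discriminant 5, real irrational roots 1/2 + (1/2)*sqrt(5) and 1/2 - (1/2)*sqrt(5); poles of order 3, moduli 1/2 + (1/2)*sqrt(5) and -1/2 + (1/2)*sqrt(5).
Branch term (-19/3)*log(1 - x/(1/2)): its argument vanishes at x = 1/2, a logarithmic branch point, modulus 1/2.
The radius of convergence is the smallest modulus among the singular points: 1/2.
The branch term is analytic at 1/2 - (1/2)*sqrt(5) and contributes nothing to the residue; only the rational part matters.
The factor x**2 - x - 1 splits as (x - a)(x - a') with a = 1/2 - (1/2)*sqrt(5), a' = 1/2 + (1/2)*sqrt(5). At the order-3 pole a set g(x) = (x - a)^3*(rational part) = [3] / (x - a')^3.
Order-3 pole: residue = g''(a)/2; g''(1/2 - (1/2)*sqrt(5)) = -(36/125)*sqrt(5), so the residue is -(18/125)*sqrt(5).
The branch term is analytic at 1/2 + (1/2)*sqrt(5) and contributes nothing to the residue; only the rational part matters.
The factor x**2 - x - 1 splits as (x - a)(x - a') with a = 1/2 + (1/2)*sqrt(5), a' = 1/2 - (1/2)*sqrt(5). At the order-3 pole a set g(x) = (x - a)^3*(rational part) = [3] / (x - a')^3.
Order-3 pole: residue = g''(a)/2; g''(1/2 + (1/2)*sqrt(5)) = (36/125)*sqrt(5), so the residue is (18/125)*sqrt(5).
List the singular points by increasing real part (a conjugate pair: the negative imaginary part first).

Radius of convergence at 0: 1/2.
At 1/2 - (1/2)*sqrt(5): a pole of order 3; residue -(18/125)*sqrt(5).
At 1/2: a logarithmic branch point.
At 1/2 + (1/2)*sqrt(5): a pole of order 3; residue (18/125)*sqrt(5).


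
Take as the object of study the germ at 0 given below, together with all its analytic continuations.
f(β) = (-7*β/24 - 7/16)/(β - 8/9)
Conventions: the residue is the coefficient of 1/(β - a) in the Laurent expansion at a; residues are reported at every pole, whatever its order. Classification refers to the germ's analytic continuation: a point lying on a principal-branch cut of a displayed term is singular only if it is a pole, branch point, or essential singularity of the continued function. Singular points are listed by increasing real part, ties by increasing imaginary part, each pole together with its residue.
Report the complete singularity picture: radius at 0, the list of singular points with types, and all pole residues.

Radius of convergence at 0: 8/9.
At 8/9: a pole of order 1; residue -301/432.

Denominator factor (β - 8/9): pole of order 1 at 8/9, modulus 8/9.
The radius of convergence is the smallest modulus among the singular points: 8/9.
At the order-1 pole 8/9 set g(β) = (β - (8/9))*f(β) = -7*β/24 - 7/16.
Simple pole: residue = g(a) at a = 8/9, which is -301/432.


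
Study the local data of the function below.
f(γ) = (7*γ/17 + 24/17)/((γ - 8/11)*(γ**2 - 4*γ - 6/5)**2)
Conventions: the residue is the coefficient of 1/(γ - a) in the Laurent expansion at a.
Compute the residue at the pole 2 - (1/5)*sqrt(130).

The residue is -1331000/19939113 - (195772885/53915361552)*sqrt(130).

The factor γ**2 - 4*γ - 6/5 splits as (γ - a)(γ - a') with a = 2 - (1/5)*sqrt(130), a' = 2 + (1/5)*sqrt(130). At the order-2 pole a set g(γ) = (γ - a)^2*f(γ) = [(7*γ/17 + 24/17)/(γ - 8/11)] / (γ - a')^2.
Order-2 pole: residue = g'(a); g'(2 - (1/5)*sqrt(130)) = -1331000/19939113 - (195772885/53915361552)*sqrt(130), so the residue is -1331000/19939113 - (195772885/53915361552)*sqrt(130).


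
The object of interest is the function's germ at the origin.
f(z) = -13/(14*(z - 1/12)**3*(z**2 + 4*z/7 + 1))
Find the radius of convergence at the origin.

The radius of convergence is 1/12.

Denominator factor (z**2 + 4*z/7 + 1): discriminant -180/49, complex-conjugate roots (-2/7) + ((3/7)*sqrt(5))*i and (-2/7) - ((3/7)*sqrt(5))*i; poles of order 1, moduli 1 and 1.
Denominator factor (z - 1/12)^3: pole of order 3 at 1/12, modulus 1/12.
The radius of convergence is the smallest modulus among the singular points: 1/12.


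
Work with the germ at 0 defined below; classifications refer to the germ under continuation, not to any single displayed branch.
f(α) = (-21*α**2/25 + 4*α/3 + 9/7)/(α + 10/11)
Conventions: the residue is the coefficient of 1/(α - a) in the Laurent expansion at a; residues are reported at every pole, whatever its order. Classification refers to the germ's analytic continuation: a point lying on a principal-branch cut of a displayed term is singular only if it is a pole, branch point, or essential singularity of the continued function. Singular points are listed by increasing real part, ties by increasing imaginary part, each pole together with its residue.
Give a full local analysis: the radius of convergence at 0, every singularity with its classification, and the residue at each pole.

Denominator factor (α + 10/11): pole of order 1 at -10/11, modulus 10/11.
The radius of convergence is the smallest modulus among the singular points: 10/11.
At the order-1 pole -10/11 set g(α) = (α - (-10/11))*f(α) = -21*α**2/25 + 4*α/3 + 9/7.
Simple pole: residue = g(a) at a = -10/11, which is -1577/2541.

Radius of convergence at 0: 10/11.
At -10/11: a pole of order 1; residue -1577/2541.


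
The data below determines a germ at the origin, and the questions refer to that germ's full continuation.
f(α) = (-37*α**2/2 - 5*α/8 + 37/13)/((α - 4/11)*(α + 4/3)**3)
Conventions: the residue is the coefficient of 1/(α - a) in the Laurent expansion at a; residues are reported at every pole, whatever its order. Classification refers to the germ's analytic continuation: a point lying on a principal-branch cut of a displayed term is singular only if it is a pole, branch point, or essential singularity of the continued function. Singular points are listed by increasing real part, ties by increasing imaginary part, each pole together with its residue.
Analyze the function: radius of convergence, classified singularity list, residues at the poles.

Denominator factor (α + 4/3)^3: pole of order 3 at -4/3, modulus 4/3.
Denominator factor (α - 4/11): pole of order 1 at 4/11, modulus 4/11.
The radius of convergence is the smallest modulus among the singular points: 4/11.
At the order-3 pole -4/3 set g(α) = (α - (-4/3))^3*f(α) = (-37*α**2/2 - 5*α/8 + 37/13)/(α - 4/11).
Order-3 pole: residue = g''(a)/2; g''(-4/3) = -161271/2283008, so the residue is -161271/4566016.
At the order-1 pole 4/11 set g(α) = (α - (4/11))*f(α) = (-37*α**2/2 - 5*α/8 + 37/13)/(α + 4/3)**3.
Simple pole: residue = g(a) at a = 4/11, which is 161271/4566016.
List the singular points by increasing real part (a conjugate pair: the negative imaginary part first).

Radius of convergence at 0: 4/11.
At -4/3: a pole of order 3; residue -161271/4566016.
At 4/11: a pole of order 1; residue 161271/4566016.


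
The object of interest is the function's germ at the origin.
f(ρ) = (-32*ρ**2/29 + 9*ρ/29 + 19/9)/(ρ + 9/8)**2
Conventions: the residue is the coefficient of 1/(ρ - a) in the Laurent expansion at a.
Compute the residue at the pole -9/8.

The residue is 81/29.

At the order-2 pole -9/8 set g(ρ) = (ρ - (-9/8))^2*f(ρ) = -32*ρ**2/29 + 9*ρ/29 + 19/9.
Order-2 pole: residue = g'(a); g'(-9/8) = 81/29, so the residue is 81/29.


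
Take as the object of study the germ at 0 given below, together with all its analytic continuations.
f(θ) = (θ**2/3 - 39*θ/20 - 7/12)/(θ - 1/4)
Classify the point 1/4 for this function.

The denominator factor θ - 1/4 vanishes at 1/4 and appears to the power 1; the numerator there equals -21/20, nonzero, and no other factor vanishes.
Hence a pole whose order is the multiplicity, 1.

The point is a pole of order 1.


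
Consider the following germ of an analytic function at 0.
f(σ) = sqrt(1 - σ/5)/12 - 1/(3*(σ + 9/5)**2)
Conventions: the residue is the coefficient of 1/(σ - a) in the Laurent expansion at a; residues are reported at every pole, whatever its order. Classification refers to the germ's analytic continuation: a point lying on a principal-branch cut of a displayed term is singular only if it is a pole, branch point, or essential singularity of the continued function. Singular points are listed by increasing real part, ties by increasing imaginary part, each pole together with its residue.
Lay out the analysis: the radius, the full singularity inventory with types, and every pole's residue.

Radius of convergence at 0: 9/5.
At -9/5: a pole of order 2; residue 0.
At 5: an algebraic (square-root) branch point.

Denominator factor (σ + 9/5)^2: pole of order 2 at -9/5, modulus 9/5.
Branch term (1/12)*sqrt(1 - σ/(5)): its argument vanishes at σ = 5, a square-root branch point, modulus 5.
The radius of convergence is the smallest modulus among the singular points: 9/5.
The branch term is analytic at -9/5 and contributes nothing to the residue; only the rational part matters.
At the order-2 pole -9/5 set g(σ) = (σ - (-9/5))^2*(rational part) = -1/3.
Order-2 pole: residue = g'(a); g'(-9/5) = 0, so the residue is 0.
List the singular points by increasing real part (a conjugate pair: the negative imaginary part first).


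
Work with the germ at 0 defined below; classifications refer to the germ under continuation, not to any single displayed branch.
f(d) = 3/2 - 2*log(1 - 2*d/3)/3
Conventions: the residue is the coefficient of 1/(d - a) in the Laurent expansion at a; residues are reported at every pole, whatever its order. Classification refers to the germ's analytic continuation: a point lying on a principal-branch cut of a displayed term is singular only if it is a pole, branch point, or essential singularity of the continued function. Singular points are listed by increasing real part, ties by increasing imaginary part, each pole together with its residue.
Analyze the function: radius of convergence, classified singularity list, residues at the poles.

Radius of convergence at 0: 3/2.
At 3/2: a logarithmic branch point.

Branch term (-2/3)*log(1 - d/(3/2)): its argument vanishes at d = 3/2, a logarithmic branch point, modulus 3/2.
The radius of convergence is the smallest modulus among the singular points: 3/2.


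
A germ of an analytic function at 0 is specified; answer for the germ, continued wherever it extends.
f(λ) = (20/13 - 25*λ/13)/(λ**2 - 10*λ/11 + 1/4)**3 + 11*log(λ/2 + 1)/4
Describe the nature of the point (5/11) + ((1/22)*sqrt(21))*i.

The point is a pole of order 3.

The denominator factor λ**2 - 10*λ/11 + 1/4 vanishes at (5/11) + ((1/22)*sqrt(21))*i and appears to the power 3; the numerator there equals (95/143) - ((25/286)*sqrt(21))*i, nonzero, and no other factor vanishes.
The branch terms are analytic at this point.
Hence a pole whose order is the multiplicity, 3.


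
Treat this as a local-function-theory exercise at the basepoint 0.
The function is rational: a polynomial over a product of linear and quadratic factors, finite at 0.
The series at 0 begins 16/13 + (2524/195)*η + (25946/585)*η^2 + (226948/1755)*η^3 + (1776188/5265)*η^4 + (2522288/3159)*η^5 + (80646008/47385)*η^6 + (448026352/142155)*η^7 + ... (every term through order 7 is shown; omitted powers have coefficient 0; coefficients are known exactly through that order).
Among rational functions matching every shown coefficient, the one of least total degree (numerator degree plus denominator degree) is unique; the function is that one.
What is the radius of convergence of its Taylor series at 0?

The radius of convergence is (1/6)*sqrt(6).

No rational of total degree below 4 reproduces all 8 coefficients; solving the [2/2] Pade equations on them gives f(η) = (-13*η**2/9 + 6*η/5 + 8/39)/(η**2 - 7*η/9 + 1/6), whose expansion matches every shown term.
Denominator factor (η**2 - 7*η/9 + 1/6): discriminant -5/81, complex-conjugate roots (7/18) + ((1/18)*sqrt(5))*i and (7/18) - ((1/18)*sqrt(5))*i; poles of order 1, moduli (1/6)*sqrt(6) and (1/6)*sqrt(6).
The radius of convergence is the smallest modulus among the singular points: (1/6)*sqrt(6).


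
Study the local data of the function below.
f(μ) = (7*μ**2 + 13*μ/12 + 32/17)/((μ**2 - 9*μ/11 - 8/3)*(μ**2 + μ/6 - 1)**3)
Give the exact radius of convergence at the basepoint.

The radius of convergence is -1/12 + (1/12)*sqrt(145).

Denominator factor (μ**2 + μ/6 - 1)^3: discriminant 145/36, real irrational roots -1/12 + (1/12)*sqrt(145) and -1/12 - (1/12)*sqrt(145); poles of order 3, moduli -1/12 + (1/12)*sqrt(145) and 1/12 + (1/12)*sqrt(145).
Denominator factor (μ**2 - 9*μ/11 - 8/3): discriminant 4115/363, real irrational roots 9/22 + (1/66)*sqrt(12345) and 9/22 - (1/66)*sqrt(12345); poles of order 1, moduli 9/22 + (1/66)*sqrt(12345) and -9/22 + (1/66)*sqrt(12345).
The radius of convergence is the smallest modulus among the singular points: -1/12 + (1/12)*sqrt(145).


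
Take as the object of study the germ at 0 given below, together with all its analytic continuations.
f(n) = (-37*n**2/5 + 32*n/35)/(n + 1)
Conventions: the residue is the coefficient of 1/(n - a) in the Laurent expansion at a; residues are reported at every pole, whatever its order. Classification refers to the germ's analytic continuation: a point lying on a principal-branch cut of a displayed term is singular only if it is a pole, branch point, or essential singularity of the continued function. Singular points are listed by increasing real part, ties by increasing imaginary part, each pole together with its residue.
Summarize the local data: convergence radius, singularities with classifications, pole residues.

Radius of convergence at 0: 1.
At -1: a pole of order 1; residue -291/35.

Denominator factor (n + 1): pole of order 1 at -1, modulus 1.
The radius of convergence is the smallest modulus among the singular points: 1.
At the order-1 pole -1 set g(n) = (n - (-1))*f(n) = -37*n**2/5 + 32*n/35.
Simple pole: residue = g(a) at a = -1, which is -291/35.


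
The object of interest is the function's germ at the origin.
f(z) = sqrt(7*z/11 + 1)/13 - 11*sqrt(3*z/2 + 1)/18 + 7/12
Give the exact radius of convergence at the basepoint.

The radius of convergence is 2/3.

Branch term (-11/18)*sqrt(1 - z/(-2/3)): its argument vanishes at z = -2/3, a square-root branch point, modulus 2/3.
Branch term (1/13)*sqrt(1 - z/(-11/7)): its argument vanishes at z = -11/7, a square-root branch point, modulus 11/7.
The radius of convergence is the smallest modulus among the singular points: 2/3.


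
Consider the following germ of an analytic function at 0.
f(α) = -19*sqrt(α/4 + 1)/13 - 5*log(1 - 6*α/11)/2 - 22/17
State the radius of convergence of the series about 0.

Branch term (-5/2)*log(1 - α/(11/6)): its argument vanishes at α = 11/6, a logarithmic branch point, modulus 11/6.
Branch term (-19/13)*sqrt(1 - α/(-4)): its argument vanishes at α = -4, a square-root branch point, modulus 4.
The radius of convergence is the smallest modulus among the singular points: 11/6.

The radius of convergence is 11/6.


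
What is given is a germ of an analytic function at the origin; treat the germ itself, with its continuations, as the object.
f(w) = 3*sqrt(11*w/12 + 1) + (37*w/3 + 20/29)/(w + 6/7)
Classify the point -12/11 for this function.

The point is an algebraic (square-root) branch point.

The term (3)*sqrt(1 - w/(-12/11)) has argument 1 - -12/11/(-12/11) = 0 at -12/11: a square-root (algebraic, two-sheeted) branch point; the remaining terms are analytic or single-valued there.


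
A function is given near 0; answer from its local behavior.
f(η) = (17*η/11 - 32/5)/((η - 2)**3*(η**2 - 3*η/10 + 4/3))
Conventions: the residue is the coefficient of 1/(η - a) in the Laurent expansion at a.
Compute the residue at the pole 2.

At the order-3 pole 2 set g(η) = (η - (2))^3*f(η) = (17*η/11 - 32/5)/(η**2 - 3*η/10 + 4/3).
Order-3 pole: residue = g''(a)/2; g''(2) = -4210308/3937021, so the residue is -2105154/3937021.

The residue is -2105154/3937021.


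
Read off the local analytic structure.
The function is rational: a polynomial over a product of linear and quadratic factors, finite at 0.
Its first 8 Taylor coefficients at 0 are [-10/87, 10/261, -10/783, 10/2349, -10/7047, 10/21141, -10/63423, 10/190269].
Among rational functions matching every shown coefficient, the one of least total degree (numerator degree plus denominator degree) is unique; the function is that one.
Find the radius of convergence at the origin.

No rational of total degree below 1 reproduces all 8 coefficients; solving the [0/1] Pade equations on them gives f(j) = -10/(29*(j + 3)), whose expansion matches every shown term.
Denominator factor (j + 3): pole of order 1 at -3, modulus 3.
The radius of convergence is the smallest modulus among the singular points: 3.

The radius of convergence is 3.


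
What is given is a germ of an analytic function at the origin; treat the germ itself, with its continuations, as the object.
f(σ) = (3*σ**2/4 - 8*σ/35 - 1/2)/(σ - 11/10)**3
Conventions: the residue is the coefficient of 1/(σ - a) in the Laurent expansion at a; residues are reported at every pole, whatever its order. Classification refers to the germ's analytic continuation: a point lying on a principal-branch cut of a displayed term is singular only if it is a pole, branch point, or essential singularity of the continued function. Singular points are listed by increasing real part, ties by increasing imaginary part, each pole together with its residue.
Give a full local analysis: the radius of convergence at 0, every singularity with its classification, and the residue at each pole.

Radius of convergence at 0: 11/10.
At 11/10: a pole of order 3; residue 3/4.

Denominator factor (σ - 11/10)^3: pole of order 3 at 11/10, modulus 11/10.
The radius of convergence is the smallest modulus among the singular points: 11/10.
At the order-3 pole 11/10 set g(σ) = (σ - (11/10))^3*f(σ) = 3*σ**2/4 - 8*σ/35 - 1/2.
Order-3 pole: residue = g''(a)/2; g''(11/10) = 3/2, so the residue is 3/4.


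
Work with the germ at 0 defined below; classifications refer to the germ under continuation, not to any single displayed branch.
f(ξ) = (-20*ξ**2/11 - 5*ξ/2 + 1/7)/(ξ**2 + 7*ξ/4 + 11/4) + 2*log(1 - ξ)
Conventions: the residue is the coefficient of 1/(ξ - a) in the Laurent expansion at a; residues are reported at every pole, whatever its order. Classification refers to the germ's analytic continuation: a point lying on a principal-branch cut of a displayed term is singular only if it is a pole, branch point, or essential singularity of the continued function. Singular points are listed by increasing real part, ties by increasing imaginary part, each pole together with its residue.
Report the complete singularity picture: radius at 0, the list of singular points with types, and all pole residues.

Radius of convergence at 0: 1.
At (-7/8) - ((1/8)*sqrt(127))*i: a pole of order 1; residue (15/44) + ((5601/39116)*sqrt(127))*i.
At (-7/8) + ((1/8)*sqrt(127))*i: a pole of order 1; residue (15/44) - ((5601/39116)*sqrt(127))*i.
At 1: a logarithmic branch point.

Denominator factor (ξ**2 + 7*ξ/4 + 11/4): discriminant -127/16, complex-conjugate roots (-7/8) + ((1/8)*sqrt(127))*i and (-7/8) - ((1/8)*sqrt(127))*i; poles of order 1, moduli (1/2)*sqrt(11) and (1/2)*sqrt(11).
Branch term (2)*log(1 - ξ/(1)): its argument vanishes at ξ = 1, a logarithmic branch point, modulus 1.
The radius of convergence is the smallest modulus among the singular points: 1.
The branch term is analytic at (-7/8) - ((1/8)*sqrt(127))*i and contributes nothing to the residue; only the rational part matters.
The factor ξ**2 + 7*ξ/4 + 11/4 splits as (ξ - a)(ξ - a') with a = (-7/8) - ((1/8)*sqrt(127))*i, a' = (-7/8) + ((1/8)*sqrt(127))*i. At the order-1 pole a set g(ξ) = (ξ - a)*(rational part) = [-20*ξ**2/11 - 5*ξ/2 + 1/7] / (ξ - a').
Simple pole: residue = g(a) at a = (-7/8) - ((1/8)*sqrt(127))*i, which is (15/44) + ((5601/39116)*sqrt(127))*i.
The branch term is analytic at (-7/8) + ((1/8)*sqrt(127))*i and contributes nothing to the residue; only the rational part matters.
The factor ξ**2 + 7*ξ/4 + 11/4 splits as (ξ - a)(ξ - a') with a = (-7/8) + ((1/8)*sqrt(127))*i, a' = (-7/8) - ((1/8)*sqrt(127))*i. At the order-1 pole a set g(ξ) = (ξ - a)*(rational part) = [-20*ξ**2/11 - 5*ξ/2 + 1/7] / (ξ - a').
Simple pole: residue = g(a) at a = (-7/8) + ((1/8)*sqrt(127))*i, which is (15/44) - ((5601/39116)*sqrt(127))*i.
List the singular points by increasing real part (a conjugate pair: the negative imaginary part first).


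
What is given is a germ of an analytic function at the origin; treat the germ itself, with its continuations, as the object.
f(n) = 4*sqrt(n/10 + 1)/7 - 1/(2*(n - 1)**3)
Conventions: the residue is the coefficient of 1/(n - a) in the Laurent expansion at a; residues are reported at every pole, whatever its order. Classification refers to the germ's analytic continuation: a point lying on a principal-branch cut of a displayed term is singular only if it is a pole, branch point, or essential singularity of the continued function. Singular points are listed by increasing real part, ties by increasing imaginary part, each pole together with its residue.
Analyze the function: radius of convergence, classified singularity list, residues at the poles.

Radius of convergence at 0: 1.
At -10: an algebraic (square-root) branch point.
At 1: a pole of order 3; residue 0.

Denominator factor (n - 1)^3: pole of order 3 at 1, modulus 1.
Branch term (4/7)*sqrt(1 - n/(-10)): its argument vanishes at n = -10, a square-root branch point, modulus 10.
The radius of convergence is the smallest modulus among the singular points: 1.
The branch term is analytic at 1 and contributes nothing to the residue; only the rational part matters.
At the order-3 pole 1 set g(n) = (n - (1))^3*(rational part) = -1/2.
Order-3 pole: residue = g''(a)/2; g''(1) = 0, so the residue is 0.
List the singular points by increasing real part (a conjugate pair: the negative imaginary part first).


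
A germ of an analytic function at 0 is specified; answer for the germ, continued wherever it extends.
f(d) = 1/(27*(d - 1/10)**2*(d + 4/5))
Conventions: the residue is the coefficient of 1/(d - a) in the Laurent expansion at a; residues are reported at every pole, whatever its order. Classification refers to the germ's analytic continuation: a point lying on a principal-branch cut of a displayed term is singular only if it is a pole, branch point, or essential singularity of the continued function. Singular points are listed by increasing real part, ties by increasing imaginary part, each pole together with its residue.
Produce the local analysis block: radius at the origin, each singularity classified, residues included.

Denominator factor (d + 4/5): pole of order 1 at -4/5, modulus 4/5.
Denominator factor (d - 1/10)^2: pole of order 2 at 1/10, modulus 1/10.
The radius of convergence is the smallest modulus among the singular points: 1/10.
At the order-1 pole -4/5 set g(d) = (d - (-4/5))*f(d) = 1/(27*(d - 1/10)**2).
Simple pole: residue = g(a) at a = -4/5, which is 100/2187.
At the order-2 pole 1/10 set g(d) = (d - (1/10))^2*f(d) = 1/(27*(d + 4/5)).
Order-2 pole: residue = g'(a); g'(1/10) = -100/2187, so the residue is -100/2187.
List the singular points by increasing real part (a conjugate pair: the negative imaginary part first).

Radius of convergence at 0: 1/10.
At -4/5: a pole of order 1; residue 100/2187.
At 1/10: a pole of order 2; residue -100/2187.
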